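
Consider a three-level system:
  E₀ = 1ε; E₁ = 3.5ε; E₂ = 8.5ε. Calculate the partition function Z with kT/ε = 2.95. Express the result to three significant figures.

Eᵢ/kT = 0.33898, 1.1864, 2.8814.
Z = Σ e^(−Eᵢ/kT) = e^(−0.33898) + e^(−1.1864) + e^(−2.8814) = 0.71250 + 0.30532 + 0.056056 = 1.0739.

Z = 1.07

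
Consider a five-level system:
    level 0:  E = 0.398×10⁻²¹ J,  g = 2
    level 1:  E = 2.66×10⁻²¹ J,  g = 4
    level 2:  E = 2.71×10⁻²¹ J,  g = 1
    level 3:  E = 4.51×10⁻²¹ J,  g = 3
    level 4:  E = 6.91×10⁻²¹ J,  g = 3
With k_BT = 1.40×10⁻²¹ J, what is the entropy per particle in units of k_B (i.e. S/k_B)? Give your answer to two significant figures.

Eᵢ/kT = 0.2843, 1.900, 1.936, 3.221, 4.936.
Z = Σ gᵢe^(−Eᵢ/kT) = 2·e^(−0.2843) + 4·e^(−1.900) + 1·e^(−1.936) + 3·e^(−3.221) + 3·e^(−4.936) = 1.505 + 0.5983 + 0.1443 + 0.1197 + 0.02155 = 2.389.
⟨E⟩ = Σ EᵢPᵢ = 1.369 ×10⁻²¹ J.
S/k_B = ln Z + ⟨E⟩/kT = ln(2.389) + 1.369/1.40 = 0.8709 + 0.9779 = 1.8.

1.8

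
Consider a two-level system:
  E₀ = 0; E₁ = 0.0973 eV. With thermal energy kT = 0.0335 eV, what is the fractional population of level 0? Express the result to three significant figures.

Eᵢ/kT = 0, 2.9045.
Z = Σ e^(−Eᵢ/kT) = e^(−0) + e^(−2.9045) = 1.0000 + 0.054776 = 1.0548.
P₀ = e^(−E₀/kT) / Z = 1.0000/1.0548 = 0.948.

0.948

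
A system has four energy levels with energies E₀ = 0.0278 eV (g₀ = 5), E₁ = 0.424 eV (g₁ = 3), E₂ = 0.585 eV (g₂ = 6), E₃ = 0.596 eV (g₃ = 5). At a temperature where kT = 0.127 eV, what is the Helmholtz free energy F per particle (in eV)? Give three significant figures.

-0.183 eV

Eᵢ/kT = 0.21890, 3.3386, 4.6063, 4.6929.
Z = Σ gᵢe^(−Eᵢ/kT) = 5·e^(−0.21890) + 3·e^(−3.3386) + 6·e^(−4.6063) + 5·e^(−4.6929) = 4.0170 + 0.10646 + 0.059932 + 0.045800 = 4.2292.
F = −kT ln Z = −0.127 × ln(4.2292) = −0.127 × 1.4420 = -0.183 eV.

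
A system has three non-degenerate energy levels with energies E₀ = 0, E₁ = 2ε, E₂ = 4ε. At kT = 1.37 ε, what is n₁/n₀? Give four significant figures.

n₁/n₀ = exp[−(E₁−E₀)/kT] = exp(−(2ε)/(1.37ε)) = exp(-1.45985) = 0.2323.

0.2323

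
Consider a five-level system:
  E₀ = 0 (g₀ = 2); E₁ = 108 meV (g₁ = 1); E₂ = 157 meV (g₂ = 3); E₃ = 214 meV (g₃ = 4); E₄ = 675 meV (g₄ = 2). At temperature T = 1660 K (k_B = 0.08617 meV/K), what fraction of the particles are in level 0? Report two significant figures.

k_BT = 0.08617 × 1660 K = 143.0 meV.
Eᵢ/kT = 0, 0.7552, 1.098, 1.497, 4.720.
Z = Σ gᵢe^(−Eᵢ/kT) = 2·e^(−0) + 1·e^(−0.7552) + 3·e^(−1.098) + 4·e^(−1.497) + 2·e^(−4.720) = 2.000 + 0.4699 + 1.001 + 0.8952 + 0.01783 = 4.384.
P₀ = g₀ e^(−E₀/kT) / Z = 2.000/4.384 = 0.46.

0.46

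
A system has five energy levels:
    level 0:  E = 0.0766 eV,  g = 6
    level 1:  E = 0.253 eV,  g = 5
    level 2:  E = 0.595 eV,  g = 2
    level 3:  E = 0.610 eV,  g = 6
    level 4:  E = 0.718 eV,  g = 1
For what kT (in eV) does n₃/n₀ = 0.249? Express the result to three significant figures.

n₃/n₀ = (g₃/g₀) exp[−(E₃−E₀)/kT] = 0.249.
⇒ (E₃−E₀)/kT = ln((6/6)/0.249) = ln(4.0161) = 1.3903.
kT = 0.5334 eV / 1.3903 = 0.384 eV.

0.384 eV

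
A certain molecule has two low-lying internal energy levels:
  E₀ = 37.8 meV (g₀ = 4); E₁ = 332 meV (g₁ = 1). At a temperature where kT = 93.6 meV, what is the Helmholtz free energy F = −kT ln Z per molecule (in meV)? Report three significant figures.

Eᵢ/kT = 0.40385, 3.5470.
Z = Σ gᵢe^(−Eᵢ/kT) = 4·e^(−0.40385) + 1·e^(−3.5470) = 2.6710 + 0.028811 = 2.6998.
F = −kT ln Z = −93.6 × ln(2.6998) = −93.6 × 0.99318 = -93.0 meV.

-93.0 meV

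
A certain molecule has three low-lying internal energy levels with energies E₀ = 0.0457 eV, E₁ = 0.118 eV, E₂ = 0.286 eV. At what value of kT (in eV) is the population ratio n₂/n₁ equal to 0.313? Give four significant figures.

n₂/n₁ = exp[−(E₂−E₁)/kT] = 0.313.
⇒ (E₂−E₁)/kT = ln(1/0.313) = ln(3.19489) = 1.16155.
kT = 0.168 eV / 1.16155 = 0.1446 eV.

0.1446 eV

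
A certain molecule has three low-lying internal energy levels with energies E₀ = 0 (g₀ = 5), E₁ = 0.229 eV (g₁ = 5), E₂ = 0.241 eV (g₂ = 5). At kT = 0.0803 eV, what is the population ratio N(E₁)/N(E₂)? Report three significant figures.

n₁/n₂ = (g₁/g₂) exp[−(E₁−E₂)/kT] = (5/5) × exp(−(-0.012 eV)/(0.0803 eV)) = (5/5) × exp(0.14944) = 1.16.

1.16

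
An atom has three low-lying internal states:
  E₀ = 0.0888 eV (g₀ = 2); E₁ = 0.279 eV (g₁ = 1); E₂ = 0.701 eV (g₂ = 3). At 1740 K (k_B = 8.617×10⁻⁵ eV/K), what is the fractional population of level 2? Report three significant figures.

0.0217

k_BT = 8.617×10⁻⁵ × 1740 K = 0.14994 eV.
Eᵢ/kT = 0.59224, 1.8607, 4.6752.
Z = Σ gᵢe^(−Eᵢ/kT) = 2·e^(−0.59224) + 1·e^(−1.8607) + 3·e^(−4.6752) = 1.1062 + 0.15556 + 0.027971 = 1.2897.
P₂ = g₂ e^(−E₂/kT) / Z = 0.027971/1.2897 = 0.0217.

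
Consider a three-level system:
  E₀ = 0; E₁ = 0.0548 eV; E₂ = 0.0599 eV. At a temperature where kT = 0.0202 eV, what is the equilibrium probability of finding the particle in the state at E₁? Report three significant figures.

Eᵢ/kT = 0, 2.7129, 2.9653.
Z = Σ e^(−Eᵢ/kT) = e^(−0) + e^(−2.7129) + e^(−2.9653) = 1.0000 + 0.066344 + 0.051545 = 1.1179.
P₁ = e^(−E₁/kT) / Z = 0.066344/1.1179 = 0.0593.

0.0593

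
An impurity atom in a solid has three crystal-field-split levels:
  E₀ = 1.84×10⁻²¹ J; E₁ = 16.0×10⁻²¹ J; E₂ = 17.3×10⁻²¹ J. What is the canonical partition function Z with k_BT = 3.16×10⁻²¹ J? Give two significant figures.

Z = 0.57

Eᵢ/kT = 0.5823, 5.063, 5.475.
Z = Σ e^(−Eᵢ/kT) = e^(−0.5823) + e^(−5.063) + e^(−5.475) = 0.5586 + 0.006327 + 0.004190 = 0.5691.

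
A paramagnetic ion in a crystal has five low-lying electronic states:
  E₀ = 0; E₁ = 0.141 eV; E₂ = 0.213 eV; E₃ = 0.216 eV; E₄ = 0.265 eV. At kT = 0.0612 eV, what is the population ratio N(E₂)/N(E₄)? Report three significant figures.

n₂/n₄ = exp[−(E₂−E₄)/kT] = exp(−(-0.052 eV)/(0.0612 eV)) = exp(0.84967) = 2.34.

2.34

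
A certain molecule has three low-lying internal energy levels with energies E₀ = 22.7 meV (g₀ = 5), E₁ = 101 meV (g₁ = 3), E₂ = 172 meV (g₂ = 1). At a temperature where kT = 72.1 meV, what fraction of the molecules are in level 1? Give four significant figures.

0.1650

Eᵢ/kT = 0.314840, 1.40083, 2.38558.
Z = Σ gᵢe^(−Eᵢ/kT) = 5·e^(−0.314840) + 3·e^(−1.40083) + 1·e^(−2.38558) = 3.64953 + 0.739177 + 0.0920356 = 4.48074.
P₁ = g₁ e^(−E₁/kT) / Z = 0.739177/4.48074 = 0.1650.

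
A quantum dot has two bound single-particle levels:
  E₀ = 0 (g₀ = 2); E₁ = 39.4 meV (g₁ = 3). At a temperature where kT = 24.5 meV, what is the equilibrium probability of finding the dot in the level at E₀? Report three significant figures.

0.769

Eᵢ/kT = 0, 1.6082.
Z = Σ gᵢe^(−Eᵢ/kT) = 2·e^(−0) + 3·e^(−1.6082) = 2.0000 + 0.60074 = 2.6007.
P₀ = g₀ e^(−E₀/kT) / Z = 2.0000/2.6007 = 0.769.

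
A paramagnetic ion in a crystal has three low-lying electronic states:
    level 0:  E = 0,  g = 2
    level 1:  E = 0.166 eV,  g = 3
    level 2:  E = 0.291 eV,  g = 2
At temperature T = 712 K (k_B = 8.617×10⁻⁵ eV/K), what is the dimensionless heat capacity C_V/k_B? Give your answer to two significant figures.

k_BT = 8.617×10⁻⁵ × 712 K = 0.06135 eV.
Eᵢ/kT = 0, 2.706, 4.743.
Z = Σ gᵢe^(−Eᵢ/kT) = 2·e^(−0) + 3·e^(−2.706) + 2·e^(−4.743) = 2.000 + 0.2004 + 0.01742 = 2.218.
⟨E⟩ = 0.01728 eV, ⟨E²⟩ = 0.003155 eV².
C_V/k_B = (⟨E²⟩ − ⟨E⟩²)/(kT)² = (0.003155 − 0.0002986)/0.003764 = 0.76.

0.76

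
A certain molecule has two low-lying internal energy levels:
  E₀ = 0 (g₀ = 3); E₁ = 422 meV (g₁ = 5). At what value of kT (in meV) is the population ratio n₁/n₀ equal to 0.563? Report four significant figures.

388.8 meV

n₁/n₀ = (g₁/g₀) exp[−(E₁−E₀)/kT] = 0.563.
⇒ (E₁−E₀)/kT = ln((5/3)/0.563) = ln(2.96033) = 1.08530.
kT = 422 meV / 1.08530 = 388.8 meV.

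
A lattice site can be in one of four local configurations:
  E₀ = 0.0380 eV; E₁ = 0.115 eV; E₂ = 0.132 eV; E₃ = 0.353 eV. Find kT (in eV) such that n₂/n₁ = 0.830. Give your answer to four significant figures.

n₂/n₁ = exp[−(E₂−E₁)/kT] = 0.830.
⇒ (E₂−E₁)/kT = ln(1/0.830) = ln(1.20482) = 0.186330.
kT = 0.017 eV / 0.186330 = 0.09124 eV.

0.09124 eV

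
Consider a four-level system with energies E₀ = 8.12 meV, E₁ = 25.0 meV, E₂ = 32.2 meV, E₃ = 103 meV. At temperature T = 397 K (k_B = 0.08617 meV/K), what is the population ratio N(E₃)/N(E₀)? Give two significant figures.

0.062

k_BT = 0.08617 × 397 K = 34.21 meV.
n₃/n₀ = exp[−(E₃−E₀)/kT] = exp(−(94.88 meV)/(34.21 meV)) = exp(-2.773) = 0.062.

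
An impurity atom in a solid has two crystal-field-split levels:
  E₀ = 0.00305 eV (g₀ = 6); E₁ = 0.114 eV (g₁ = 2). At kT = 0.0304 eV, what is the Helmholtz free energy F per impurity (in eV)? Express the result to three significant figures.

Eᵢ/kT = 0.10033, 3.7500.
Z = Σ gᵢe^(−Eᵢ/kT) = 6·e^(−0.10033) + 2·e^(−3.7500) = 5.4272 + 0.047035 = 5.4742.
F = −kT ln Z = −0.0304 × ln(5.4742) = −0.0304 × 1.7000 = -0.0517 eV.

-0.0517 eV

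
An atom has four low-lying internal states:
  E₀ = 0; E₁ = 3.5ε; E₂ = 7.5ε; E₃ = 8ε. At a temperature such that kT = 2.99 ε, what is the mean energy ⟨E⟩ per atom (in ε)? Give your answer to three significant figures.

1.54 ε

Eᵢ/kT = 0, 1.1706, 2.5084, 2.6756.
Z = Σ e^(−Eᵢ/kT) = e^(−0) + e^(−1.1706) + e^(−2.5084) + e^(−2.6756) = 1.0000 + 0.31018 + 0.081398 + 0.068865 = 1.4604.
⟨E⟩ = Σ Eᵢ e^(−Eᵢ/kT) / Z = (0·1.0000 + 3.5·0.31018 + 7.5·0.081398 + 8·0.068865) / 1.4604 = 1.54 ε.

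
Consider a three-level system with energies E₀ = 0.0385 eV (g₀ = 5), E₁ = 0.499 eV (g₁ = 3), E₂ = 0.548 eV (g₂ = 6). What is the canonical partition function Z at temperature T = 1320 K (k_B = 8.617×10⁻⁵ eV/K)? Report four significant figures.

Z = 3.650

k_BT = 8.617×10⁻⁵ × 1320 K = 0.113744 eV.
Eᵢ/kT = 0.338479, 4.38704, 4.81784.
Z = Σ gᵢe^(−Eᵢ/kT) = 5·e^(−0.338479) + 3·e^(−4.38704) + 6·e^(−4.81784) = 3.56427 + 0.0373125 + 0.0485054 = 3.65009.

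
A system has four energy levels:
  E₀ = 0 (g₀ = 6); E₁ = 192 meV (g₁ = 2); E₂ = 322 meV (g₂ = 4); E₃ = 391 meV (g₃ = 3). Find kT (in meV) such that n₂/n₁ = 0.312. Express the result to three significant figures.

n₂/n₁ = (g₂/g₁) exp[−(E₂−E₁)/kT] = 0.312.
⇒ (E₂−E₁)/kT = ln((4/2)/0.312) = ln(6.4103) = 1.8579.
kT = 130 meV / 1.8579 = 70.0 meV.

70.0 meV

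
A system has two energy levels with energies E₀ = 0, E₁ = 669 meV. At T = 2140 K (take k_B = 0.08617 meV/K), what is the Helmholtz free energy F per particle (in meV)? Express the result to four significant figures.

-4.836 meV

k_BT = 0.08617 × 2140 K = 184.404 meV.
Eᵢ/kT = 0, 3.62790.
Z = Σ e^(−Eᵢ/kT) = e^(−0) + e^(−3.62790) = 1.00000 + 0.0265719 = 1.02657.
F = −kT ln Z = −184.404 × ln(1.02657) = −184.404 × 0.0262231 = -4.836 meV.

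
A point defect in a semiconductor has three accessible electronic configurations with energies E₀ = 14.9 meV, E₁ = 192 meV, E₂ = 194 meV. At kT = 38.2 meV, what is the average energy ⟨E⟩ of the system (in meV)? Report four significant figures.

Eᵢ/kT = 0.390052, 5.02618, 5.07853.
Z = Σ e^(−Eᵢ/kT) = e^(−0.390052) + e^(−5.02618) + e^(−5.07853) = 0.677022 + 0.00656384 + 0.00622906 = 0.689815.
⟨E⟩ = Σ Eᵢ e^(−Eᵢ/kT) / Z = (14.9·0.677022 + 192·0.00656384 + 194·0.00622906) / 0.689815 = 18.20 meV.

18.20 meV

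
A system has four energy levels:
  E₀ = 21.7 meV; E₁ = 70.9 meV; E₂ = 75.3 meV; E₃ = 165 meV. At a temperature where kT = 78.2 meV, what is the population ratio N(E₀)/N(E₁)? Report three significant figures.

n₀/n₁ = exp[−(E₀−E₁)/kT] = exp(−(-49.2 meV)/(78.2 meV)) = exp(0.62916) = 1.88.

1.88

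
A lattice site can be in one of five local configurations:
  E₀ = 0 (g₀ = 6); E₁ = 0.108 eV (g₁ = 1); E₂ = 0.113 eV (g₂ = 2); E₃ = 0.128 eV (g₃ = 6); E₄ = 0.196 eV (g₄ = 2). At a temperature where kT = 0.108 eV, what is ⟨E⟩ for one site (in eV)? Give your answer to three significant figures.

Eᵢ/kT = 0, 1.0000, 1.0463, 1.1852, 1.8148.
Z = Σ gᵢe^(−Eᵢ/kT) = 6·e^(−0) + 1·e^(−1.0000) + 2·e^(−1.0463) + 6·e^(−1.1852) + 2·e^(−1.8148) = 6.0000 + 0.36788 + 0.70247 + 1.8341 + 0.32574 = 9.2302.
⟨E⟩ = Σ Eᵢ gᵢe^(−Eᵢ/kT) / Z = (0·6.0000 + 0.108·0.36788 + 0.113·0.70247 + 0.128·1.8341 + 0.196·0.32574) / 9.2302 = 0.0453 eV.

0.0453 eV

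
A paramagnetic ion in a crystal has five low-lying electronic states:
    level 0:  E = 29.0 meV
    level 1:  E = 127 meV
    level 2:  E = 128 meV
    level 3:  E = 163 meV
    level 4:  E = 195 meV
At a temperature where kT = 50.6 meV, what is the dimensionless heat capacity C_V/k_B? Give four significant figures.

Eᵢ/kT = 0.573123, 2.50988, 2.52964, 3.22134, 3.85375.
Z = Σ e^(−Eᵢ/kT) = e^(−0.573123) + e^(−2.50988) + e^(−2.52964) + e^(−3.22134) + e^(−3.85375) = 0.563762 + 0.0812780 + 0.0796877 + 0.0399016 + 0.0212001 = 0.785829.
⟨E⟩ = 60.4577 meV, ⟨E²⟩ = 6307.91 meV².
C_V/k_B = (⟨E²⟩ − ⟨E⟩²)/(kT)² = (6307.91 − 3655.13)/2560.36 = 1.036.

1.036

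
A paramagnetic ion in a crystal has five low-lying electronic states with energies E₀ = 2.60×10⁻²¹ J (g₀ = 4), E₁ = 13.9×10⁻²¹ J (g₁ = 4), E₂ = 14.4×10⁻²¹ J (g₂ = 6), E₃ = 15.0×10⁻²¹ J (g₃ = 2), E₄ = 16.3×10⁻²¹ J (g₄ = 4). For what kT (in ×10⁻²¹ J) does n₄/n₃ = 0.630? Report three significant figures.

n₄/n₃ = (g₄/g₃) exp[−(E₄−E₃)/kT] = 0.630.
⇒ (E₄−E₃)/kT = ln((4/2)/0.630) = ln(3.1746) = 1.1552.
kT = 1.3 ×10⁻²¹ J / 1.1552 = 1.13 ×10⁻²¹ J.

1.13 ×10⁻²¹ J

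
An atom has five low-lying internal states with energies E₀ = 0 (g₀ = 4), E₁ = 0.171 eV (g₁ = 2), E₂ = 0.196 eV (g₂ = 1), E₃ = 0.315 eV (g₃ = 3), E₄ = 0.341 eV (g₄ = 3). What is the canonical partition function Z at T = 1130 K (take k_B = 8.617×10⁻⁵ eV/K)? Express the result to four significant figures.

Z = 4.688

k_BT = 8.617×10⁻⁵ × 1130 K = 0.0973721 eV.
Eᵢ/kT = 0, 1.75615, 2.01290, 3.23501, 3.50203.
Z = Σ gᵢe^(−Eᵢ/kT) = 4·e^(−0) + 2·e^(−1.75615) + 1·e^(−2.01290) + 3·e^(−3.23501) + 3·e^(−3.50203) = 4.00000 + 0.345417 + 0.133601 + 0.118079 + 0.0904084 = 4.68751.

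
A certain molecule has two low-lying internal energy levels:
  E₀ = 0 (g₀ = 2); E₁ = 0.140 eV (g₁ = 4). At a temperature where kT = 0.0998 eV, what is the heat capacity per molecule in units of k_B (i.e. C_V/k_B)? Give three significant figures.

Eᵢ/kT = 0, 1.4028.
Z = Σ gᵢe^(−Eᵢ/kT) = 2·e^(−0) + 4·e^(−1.4028) = 2.0000 + 0.98363 = 2.9836.
⟨E⟩ = 0.046155 eV, ⟨E²⟩ = 0.0064617 eV².
C_V/k_B = (⟨E²⟩ − ⟨E⟩²)/(kT)² = (0.0064617 − 0.0021303)/0.0099600 = 0.435.

0.435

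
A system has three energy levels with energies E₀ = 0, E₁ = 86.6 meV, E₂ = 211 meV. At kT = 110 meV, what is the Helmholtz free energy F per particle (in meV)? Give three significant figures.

Eᵢ/kT = 0, 0.78727, 1.9182.
Z = Σ e^(−Eᵢ/kT) = e^(−0) + e^(−0.78727) + e^(−1.9182) = 1.0000 + 0.45509 + 0.14687 = 1.6020.
F = −kT ln Z = −110 × ln(1.6020) = −110 × 0.47125 = -51.8 meV.

-51.8 meV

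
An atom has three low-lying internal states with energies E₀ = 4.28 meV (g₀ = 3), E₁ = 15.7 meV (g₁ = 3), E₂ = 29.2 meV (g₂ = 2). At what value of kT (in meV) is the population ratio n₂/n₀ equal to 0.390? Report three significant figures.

n₂/n₀ = (g₂/g₀) exp[−(E₂−E₀)/kT] = 0.390.
⇒ (E₂−E₀)/kT = ln((2/3)/0.390) = ln(1.7094) = 0.53614.
kT = 24.92 meV / 0.53614 = 46.5 meV.

46.5 meV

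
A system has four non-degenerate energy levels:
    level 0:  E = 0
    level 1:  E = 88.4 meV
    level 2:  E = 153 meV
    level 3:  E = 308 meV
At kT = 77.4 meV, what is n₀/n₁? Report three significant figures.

n₀/n₁ = exp[−(E₀−E₁)/kT] = exp(−(-88.4 meV)/(77.4 meV)) = exp(1.1421) = 3.13.

3.13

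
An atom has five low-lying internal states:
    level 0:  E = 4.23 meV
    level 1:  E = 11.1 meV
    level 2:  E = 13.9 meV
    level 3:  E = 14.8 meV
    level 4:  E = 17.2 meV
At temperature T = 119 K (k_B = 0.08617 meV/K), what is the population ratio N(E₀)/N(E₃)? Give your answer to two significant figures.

2.8

k_BT = 0.08617 × 119 K = 10.25 meV.
n₀/n₃ = exp[−(E₀−E₃)/kT] = exp(−(-10.57 meV)/(10.25 meV)) = exp(1.031) = 2.8.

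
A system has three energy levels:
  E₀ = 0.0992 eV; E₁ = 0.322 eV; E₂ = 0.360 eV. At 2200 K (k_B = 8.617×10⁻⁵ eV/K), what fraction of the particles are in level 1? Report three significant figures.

k_BT = 8.617×10⁻⁵ × 2200 K = 0.18957 eV.
Eᵢ/kT = 0.52329, 1.6986, 1.8990.
Z = Σ e^(−Eᵢ/kT) = e^(−0.52329) + e^(−1.6986) + e^(−1.8990) = 0.59257 + 0.18294 + 0.14972 = 0.92523.
P₁ = e^(−E₁/kT) / Z = 0.18294/0.92523 = 0.198.

0.198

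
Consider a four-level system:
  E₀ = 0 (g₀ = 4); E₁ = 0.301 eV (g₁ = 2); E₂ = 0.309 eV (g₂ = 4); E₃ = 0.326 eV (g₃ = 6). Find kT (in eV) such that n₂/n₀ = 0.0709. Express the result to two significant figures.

0.12 eV

n₂/n₀ = (g₂/g₀) exp[−(E₂−E₀)/kT] = 0.0709.
⇒ (E₂−E₀)/kT = ln((4/4)/0.0709) = ln(14.10) = 2.646.
kT = 0.309 eV / 2.646 = 0.12 eV.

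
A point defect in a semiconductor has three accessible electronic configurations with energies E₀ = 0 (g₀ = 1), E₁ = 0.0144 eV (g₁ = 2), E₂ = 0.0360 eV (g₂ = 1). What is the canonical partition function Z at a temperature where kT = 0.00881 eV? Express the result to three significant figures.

Z = 1.41

Eᵢ/kT = 0, 1.6345, 4.0863.
Z = Σ gᵢe^(−Eᵢ/kT) = 1·e^(−0) + 2·e^(−1.6345) + 1·e^(−4.0863) = 1.0000 + 0.39010 + 0.016801 = 1.4069.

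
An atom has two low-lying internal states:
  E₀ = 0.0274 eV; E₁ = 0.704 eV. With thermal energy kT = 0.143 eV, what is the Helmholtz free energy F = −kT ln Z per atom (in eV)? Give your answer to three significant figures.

Eᵢ/kT = 0.19161, 4.9231.
Z = Σ e^(−Eᵢ/kT) = e^(−0.19161) + e^(−4.9231) = 0.82563 + 0.0072765 = 0.83291.
F = −kT ln Z = −0.143 × ln(0.83291) = −0.143 × -0.18283 = 0.0261 eV.

0.0261 eV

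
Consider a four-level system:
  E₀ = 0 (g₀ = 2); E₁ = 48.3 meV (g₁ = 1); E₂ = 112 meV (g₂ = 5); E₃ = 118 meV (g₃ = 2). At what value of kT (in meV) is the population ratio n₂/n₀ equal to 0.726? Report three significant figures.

90.6 meV

n₂/n₀ = (g₂/g₀) exp[−(E₂−E₀)/kT] = 0.726.
⇒ (E₂−E₀)/kT = ln((5/2)/0.726) = ln(3.4435) = 1.2365.
kT = 112 meV / 1.2365 = 90.6 meV.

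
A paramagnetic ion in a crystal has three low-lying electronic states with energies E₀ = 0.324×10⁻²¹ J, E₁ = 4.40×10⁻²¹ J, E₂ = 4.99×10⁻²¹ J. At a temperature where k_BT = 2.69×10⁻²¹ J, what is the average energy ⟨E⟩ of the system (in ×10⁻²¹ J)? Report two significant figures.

1.6 ×10⁻²¹ J

Eᵢ/kT = 0.1204, 1.636, 1.855.
Z = Σ e^(−Eᵢ/kT) = e^(−0.1204) + e^(−1.636) + e^(−1.855) = 0.8866 + 0.1948 + 0.1565 = 1.238.
⟨E⟩ = Σ Eᵢ e^(−Eᵢ/kT) / Z = (0.324·0.8866 + 4.40·0.1948 + 4.99·0.1565) / 1.238 = 1.6 ×10⁻²¹ J.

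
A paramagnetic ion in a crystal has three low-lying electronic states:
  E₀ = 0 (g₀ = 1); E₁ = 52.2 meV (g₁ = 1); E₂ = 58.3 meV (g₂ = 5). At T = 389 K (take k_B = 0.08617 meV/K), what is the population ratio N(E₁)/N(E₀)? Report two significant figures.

k_BT = 0.08617 × 389 K = 33.52 meV.
n₁/n₀ = (g₁/g₀) exp[−(E₁−E₀)/kT] = (1/1) × exp(−(52.2 meV)/(33.52 meV)) = (1/1) × exp(-1.557) = 0.21.

0.21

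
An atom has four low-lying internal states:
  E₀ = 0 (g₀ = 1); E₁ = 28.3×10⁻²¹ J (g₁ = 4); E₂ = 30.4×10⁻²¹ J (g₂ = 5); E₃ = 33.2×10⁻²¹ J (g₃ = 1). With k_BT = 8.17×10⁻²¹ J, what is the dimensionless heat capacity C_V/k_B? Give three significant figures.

Eᵢ/kT = 0, 3.4639, 3.7209, 4.0636.
Z = Σ gᵢe^(−Eᵢ/kT) = 1·e^(−0) + 4·e^(−3.4639) + 5·e^(−3.7209) + 1·e^(−4.0636) = 1.0000 + 0.12523 + 0.12106 + 0.017187 = 1.2635.
⟨E⟩ = 6.1692, ⟨E²⟩ = 182.92.
C_V/k_B = (⟨E²⟩ − ⟨E⟩²)/(kT)² = (182.92 − 38.059)/66.749 = 2.17.

2.17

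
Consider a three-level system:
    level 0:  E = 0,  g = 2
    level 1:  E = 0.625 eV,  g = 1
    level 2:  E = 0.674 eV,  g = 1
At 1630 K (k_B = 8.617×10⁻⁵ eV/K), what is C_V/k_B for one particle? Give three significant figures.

k_BT = 8.617×10⁻⁵ × 1630 K = 0.14046 eV.
Eᵢ/kT = 0, 4.4497, 4.7985.
Z = Σ gᵢe^(−Eᵢ/kT) = 2·e^(−0) + 1·e^(−4.4497) + 1·e^(−4.7985) = 2.0000 + 0.011682 + 0.0082421 = 2.0199.
⟨E⟩ = 0.0063649 eV, ⟨E²⟩ = 0.0041128 eV².
C_V/k_B = (⟨E²⟩ − ⟨E⟩²)/(kT)² = (0.0041128 − 0.000040512)/0.019729 = 0.206.

0.206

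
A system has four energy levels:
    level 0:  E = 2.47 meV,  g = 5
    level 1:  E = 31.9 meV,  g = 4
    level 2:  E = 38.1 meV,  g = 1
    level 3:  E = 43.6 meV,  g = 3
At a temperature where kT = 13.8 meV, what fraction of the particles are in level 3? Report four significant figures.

0.02671

Eᵢ/kT = 0.178986, 2.31159, 2.76087, 3.15942.
Z = Σ gᵢe^(−Eᵢ/kT) = 5·e^(−0.178986) + 4·e^(−2.31159) + 1·e^(−2.76087) + 3·e^(−3.15942) = 4.18059 + 0.396414 + 0.0632367 + 0.127351 = 4.76759.
P₃ = g₃ e^(−E₃/kT) / Z = 0.127351/4.76759 = 0.02671.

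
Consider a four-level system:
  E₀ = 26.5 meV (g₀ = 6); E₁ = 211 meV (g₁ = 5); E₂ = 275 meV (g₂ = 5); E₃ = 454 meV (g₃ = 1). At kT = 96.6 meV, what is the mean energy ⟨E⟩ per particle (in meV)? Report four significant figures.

59.66 meV

Eᵢ/kT = 0.274327, 2.18427, 2.84679, 4.69979.
Z = Σ gᵢe^(−Eᵢ/kT) = 6·e^(−0.274327) + 5·e^(−2.18427) + 5·e^(−2.84679) + 1·e^(−4.69979) = 4.56050 + 0.562799 + 0.290151 + 0.00909719 = 5.42255.
⟨E⟩ = Σ Eᵢ gᵢe^(−Eᵢ/kT) / Z = (26.5·4.56050 + 211·0.562799 + 275·0.290151 + 454·0.00909719) / 5.42255 = 59.66 meV.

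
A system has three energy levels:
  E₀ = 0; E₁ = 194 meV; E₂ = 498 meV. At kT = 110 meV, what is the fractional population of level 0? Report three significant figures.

0.846

Eᵢ/kT = 0, 1.7636, 4.5273.
Z = Σ e^(−Eᵢ/kT) = e^(−0) + e^(−1.7636) + e^(−4.5273) = 1.0000 + 0.17143 + 0.010810 = 1.1822.
P₀ = e^(−E₀/kT) / Z = 1.0000/1.1822 = 0.846.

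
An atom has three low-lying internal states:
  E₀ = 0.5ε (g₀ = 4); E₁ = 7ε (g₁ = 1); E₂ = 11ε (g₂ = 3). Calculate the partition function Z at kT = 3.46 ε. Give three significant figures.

Eᵢ/kT = 0.14451, 2.0231, 3.1792.
Z = Σ gᵢe^(−Eᵢ/kT) = 4·e^(−0.14451) + 1·e^(−2.0231) + 3·e^(−3.1792) = 3.4618 + 0.13224 + 0.12486 = 3.7189.

Z = 3.72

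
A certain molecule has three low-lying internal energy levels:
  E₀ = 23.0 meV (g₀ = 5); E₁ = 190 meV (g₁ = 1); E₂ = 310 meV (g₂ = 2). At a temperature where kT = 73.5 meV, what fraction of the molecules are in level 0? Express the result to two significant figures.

Eᵢ/kT = 0.3129, 2.585, 4.218.
Z = Σ gᵢe^(−Eᵢ/kT) = 5·e^(−0.3129) + 1·e^(−2.585) + 2·e^(−4.218) = 3.657 + 0.07540 + 0.02946 = 3.762.
P₀ = g₀ e^(−E₀/kT) / Z = 3.657/3.762 = 0.97.

0.97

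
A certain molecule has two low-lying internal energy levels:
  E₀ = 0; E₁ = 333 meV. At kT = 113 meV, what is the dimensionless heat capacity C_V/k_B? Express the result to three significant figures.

Eᵢ/kT = 0, 2.9469.
Z = Σ e^(−Eᵢ/kT) = e^(−0) + e^(−2.9469) = 1.0000 + 0.052502 = 1.0525.
⟨E⟩ = 16.611 meV, ⟨E²⟩ = 5531.5 meV².
C_V/k_B = (⟨E²⟩ − ⟨E⟩²)/(kT)² = (5531.5 − 275.93)/12769 = 0.412.

0.412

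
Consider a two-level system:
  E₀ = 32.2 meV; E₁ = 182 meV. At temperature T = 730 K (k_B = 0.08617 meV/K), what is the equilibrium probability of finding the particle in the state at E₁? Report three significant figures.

k_BT = 0.08617 × 730 K = 62.904 meV.
Eᵢ/kT = 0.51189, 2.8933.
Z = Σ e^(−Eᵢ/kT) = e^(−0.51189) + e^(−2.8933) = 0.59936 + 0.055393 = 0.65475.
P₁ = e^(−E₁/kT) / Z = 0.055393/0.65475 = 0.0846.

0.0846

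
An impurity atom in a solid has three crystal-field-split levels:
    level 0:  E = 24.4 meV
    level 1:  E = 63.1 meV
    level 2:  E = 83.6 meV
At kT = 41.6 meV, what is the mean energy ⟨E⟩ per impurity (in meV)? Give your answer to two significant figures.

42 meV

Eᵢ/kT = 0.5865, 1.517, 2.010.
Z = Σ e^(−Eᵢ/kT) = e^(−0.5865) + e^(−1.517) + e^(−2.010) = 0.5563 + 0.2194 + 0.1340 = 0.9097.
⟨E⟩ = Σ Eᵢ e^(−Eᵢ/kT) / Z = (24.4·0.5563 + 63.1·0.2194 + 83.6·0.1340) / 0.9097 = 42 meV.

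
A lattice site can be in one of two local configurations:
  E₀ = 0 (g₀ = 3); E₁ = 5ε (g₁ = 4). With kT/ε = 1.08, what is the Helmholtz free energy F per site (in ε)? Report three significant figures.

-1.20 ε

Eᵢ/kT = 0, 4.6296.
Z = Σ gᵢe^(−Eᵢ/kT) = 3·e^(−0) + 4·e^(−4.6296) = 3.0000 + 0.039035 = 3.0390.
F = −kT ln Z = −1.08 × ln(3.0390) = −1.08 × 1.1115 = -1.20 ε.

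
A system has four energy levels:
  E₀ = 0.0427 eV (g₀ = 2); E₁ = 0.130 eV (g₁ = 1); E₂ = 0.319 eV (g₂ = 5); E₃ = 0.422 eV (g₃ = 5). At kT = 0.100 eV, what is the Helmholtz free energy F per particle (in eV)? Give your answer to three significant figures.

Eᵢ/kT = 0.42700, 1.3000, 3.1900, 4.2200.
Z = Σ gᵢe^(−Eᵢ/kT) = 2·e^(−0.42700) + 1·e^(−1.3000) + 5·e^(−3.1900) + 5·e^(−4.2200) = 1.3049 + 0.27253 + 0.20586 + 0.073493 = 1.8568.
F = −kT ln Z = −0.100 × ln(1.8568) = −0.100 × 0.61885 = -0.0619 eV.

-0.0619 eV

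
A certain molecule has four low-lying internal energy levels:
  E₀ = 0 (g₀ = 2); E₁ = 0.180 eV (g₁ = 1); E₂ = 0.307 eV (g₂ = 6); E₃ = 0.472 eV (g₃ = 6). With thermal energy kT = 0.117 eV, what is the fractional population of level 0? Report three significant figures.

0.726

Eᵢ/kT = 0, 1.5385, 2.6239, 4.0342.
Z = Σ gᵢe^(−Eᵢ/kT) = 2·e^(−0) + 1·e^(−1.5385) + 6·e^(−2.6239) + 6·e^(−4.0342) = 2.0000 + 0.21470 + 0.43512 + 0.10620 = 2.7560.
P₀ = g₀ e^(−E₀/kT) / Z = 2.0000/2.7560 = 0.726.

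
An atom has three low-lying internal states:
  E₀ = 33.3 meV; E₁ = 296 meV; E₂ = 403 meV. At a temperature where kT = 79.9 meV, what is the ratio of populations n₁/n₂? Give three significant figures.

3.82

n₁/n₂ = exp[−(E₁−E₂)/kT] = exp(−(-107 meV)/(79.9 meV)) = exp(1.3392) = 3.82.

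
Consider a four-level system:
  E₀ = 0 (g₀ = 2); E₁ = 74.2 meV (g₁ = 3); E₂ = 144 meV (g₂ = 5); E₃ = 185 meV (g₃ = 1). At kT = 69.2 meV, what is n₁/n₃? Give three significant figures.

14.9

n₁/n₃ = (g₁/g₃) exp[−(E₁−E₃)/kT] = (3/1) × exp(−(-110.8 meV)/(69.2 meV)) = (3/1) × exp(1.6012) = 14.9.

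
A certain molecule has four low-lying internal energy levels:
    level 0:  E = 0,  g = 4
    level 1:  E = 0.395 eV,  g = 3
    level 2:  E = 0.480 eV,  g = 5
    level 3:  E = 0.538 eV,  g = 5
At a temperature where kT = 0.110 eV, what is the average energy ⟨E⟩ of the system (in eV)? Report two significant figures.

Eᵢ/kT = 0, 3.591, 4.364, 4.891.
Z = Σ gᵢe^(−Eᵢ/kT) = 4·e^(−0) + 3·e^(−3.591) + 5·e^(−4.364) + 5·e^(−4.891) = 4.000 + 0.08271 + 0.06364 + 0.03757 = 4.184.
⟨E⟩ = Σ Eᵢ gᵢe^(−Eᵢ/kT) / Z = (0·4.000 + 0.395·0.08271 + 0.480·0.06364 + 0.538·0.03757) / 4.184 = 0.020 eV.

0.020 eV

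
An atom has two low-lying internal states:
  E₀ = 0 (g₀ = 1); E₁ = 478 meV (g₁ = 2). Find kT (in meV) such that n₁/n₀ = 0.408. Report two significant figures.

300 meV

n₁/n₀ = (g₁/g₀) exp[−(E₁−E₀)/kT] = 0.408.
⇒ (E₁−E₀)/kT = ln((2/1)/0.408) = ln(4.902) = 1.590.
kT = 478 meV / 1.590 = 300 meV.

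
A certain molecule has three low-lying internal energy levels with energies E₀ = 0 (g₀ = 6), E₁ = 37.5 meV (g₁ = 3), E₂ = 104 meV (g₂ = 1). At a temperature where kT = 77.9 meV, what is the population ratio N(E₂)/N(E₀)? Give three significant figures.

n₂/n₀ = (g₂/g₀) exp[−(E₂−E₀)/kT] = (1/6) × exp(−(104 meV)/(77.9 meV)) = (1/6) × exp(-1.3350) = 0.0439.

0.0439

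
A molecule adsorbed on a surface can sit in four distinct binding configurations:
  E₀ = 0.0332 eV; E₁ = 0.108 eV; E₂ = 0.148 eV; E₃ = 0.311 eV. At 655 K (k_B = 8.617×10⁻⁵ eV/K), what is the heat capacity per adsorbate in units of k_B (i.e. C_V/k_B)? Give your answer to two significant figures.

0.63

k_BT = 8.617×10⁻⁵ × 655 K = 0.05644 eV.
Eᵢ/kT = 0.5882, 1.914, 2.622, 5.510.
Z = Σ e^(−Eᵢ/kT) = e^(−0.5882) + e^(−1.914) + e^(−2.622) + e^(−5.510) = 0.5553 + 0.1475 + 0.07266 + 0.004046 = 0.7795.
⟨E⟩ = 0.05950 eV, ⟨E²⟩ = 0.005536 eV².
C_V/k_B = (⟨E²⟩ − ⟨E⟩²)/(kT)² = (0.005536 − 0.003540)/0.003185 = 0.63.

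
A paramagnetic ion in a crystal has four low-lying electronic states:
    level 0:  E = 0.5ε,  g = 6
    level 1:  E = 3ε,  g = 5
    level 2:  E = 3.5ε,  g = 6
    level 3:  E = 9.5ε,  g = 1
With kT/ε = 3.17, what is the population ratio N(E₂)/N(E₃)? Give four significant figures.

n₂/n₃ = (g₂/g₃) exp[−(E₂−E₃)/kT] = (6/1) × exp(−(-6.0ε)/(3.17ε)) = (6/1) × exp(1.89274) = 39.83.

39.83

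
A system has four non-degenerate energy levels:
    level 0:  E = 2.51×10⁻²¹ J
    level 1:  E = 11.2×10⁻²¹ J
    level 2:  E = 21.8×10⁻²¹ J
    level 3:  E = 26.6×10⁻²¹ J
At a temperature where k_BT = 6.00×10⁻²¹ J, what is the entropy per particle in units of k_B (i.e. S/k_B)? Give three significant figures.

0.676

Eᵢ/kT = 0.41833, 1.8667, 3.6333, 4.4333.
Z = Σ e^(−Eᵢ/kT) = e^(−0.41833) + e^(−1.8667) + e^(−3.6333) + e^(−4.4333) = 0.65815 + 0.15463 + 0.026429 + 0.011875 = 0.85108.
⟨E⟩ = Σ EᵢPᵢ = 5.0240 ×10⁻²¹ J.
S/k_B = ln Z + ⟨E⟩/kT = ln(0.85108) + 5.0240/6.00 = -0.16125 + 0.83733 = 0.676.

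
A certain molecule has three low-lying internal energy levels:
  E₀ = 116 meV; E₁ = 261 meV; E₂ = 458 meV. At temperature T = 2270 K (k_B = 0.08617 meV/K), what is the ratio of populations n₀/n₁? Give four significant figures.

2.099

k_BT = 0.08617 × 2270 K = 195.606 meV.
n₀/n₁ = exp[−(E₀−E₁)/kT] = exp(−(-145 meV)/(195.606 meV)) = exp(0.741286) = 2.099.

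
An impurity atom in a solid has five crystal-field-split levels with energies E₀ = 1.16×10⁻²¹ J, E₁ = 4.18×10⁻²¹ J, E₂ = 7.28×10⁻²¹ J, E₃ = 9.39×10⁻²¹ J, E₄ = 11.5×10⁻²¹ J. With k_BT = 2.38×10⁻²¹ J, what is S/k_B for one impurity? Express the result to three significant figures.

Eᵢ/kT = 0.48739, 1.7563, 3.0588, 3.9454, 4.8319.
Z = Σ e^(−Eᵢ/kT) = e^(−0.48739) + e^(−1.7563) + e^(−3.0588) + e^(−3.9454) + e^(−4.8319) = 0.61423 + 0.17268 + 0.046944 + 0.019343 + 0.0079714 = 0.86117.
⟨E⟩ = Σ EᵢPᵢ = 2.3797 ×10⁻²¹ J.
S/k_B = ln Z + ⟨E⟩/kT = ln(0.86117) + 2.3797/2.38 = -0.14946 + 0.99987 = 0.850.

0.850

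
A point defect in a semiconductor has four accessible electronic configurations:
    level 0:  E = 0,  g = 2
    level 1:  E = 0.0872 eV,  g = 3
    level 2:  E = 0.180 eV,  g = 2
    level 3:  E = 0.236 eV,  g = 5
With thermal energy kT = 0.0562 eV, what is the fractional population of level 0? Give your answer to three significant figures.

Eᵢ/kT = 0, 1.5516, 3.2028, 4.1993.
Z = Σ gᵢe^(−Eᵢ/kT) = 2·e^(−0) + 3·e^(−1.5516) + 2·e^(−3.2028) + 5·e^(−4.1993) = 2.0000 + 0.63573 + 0.081296 + 0.075030 = 2.7921.
P₀ = g₀ e^(−E₀/kT) / Z = 2.0000/2.7921 = 0.716.

0.716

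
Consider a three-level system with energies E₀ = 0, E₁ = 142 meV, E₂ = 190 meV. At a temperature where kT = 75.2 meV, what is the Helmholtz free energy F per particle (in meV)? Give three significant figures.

-15.6 meV

Eᵢ/kT = 0, 1.8883, 2.5266.
Z = Σ e^(−Eᵢ/kT) = e^(−0) + e^(−1.8883) + e^(−2.5266) = 1.0000 + 0.15133 + 0.079930 = 1.2313.
F = −kT ln Z = −75.2 × ln(1.2313) = −75.2 × 0.20807 = -15.6 meV.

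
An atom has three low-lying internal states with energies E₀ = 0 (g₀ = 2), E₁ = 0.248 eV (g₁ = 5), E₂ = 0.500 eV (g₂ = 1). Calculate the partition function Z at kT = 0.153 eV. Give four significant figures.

Eᵢ/kT = 0, 1.62092, 3.26797.
Z = Σ gᵢe^(−Eᵢ/kT) = 2·e^(−0) + 5·e^(−1.62092) + 1·e^(−3.26797) = 2.00000 + 0.988584 + 0.0380837 = 3.02667.

Z = 3.027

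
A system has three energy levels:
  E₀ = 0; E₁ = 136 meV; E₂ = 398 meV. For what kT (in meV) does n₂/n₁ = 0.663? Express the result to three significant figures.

n₂/n₁ = exp[−(E₂−E₁)/kT] = 0.663.
⇒ (E₂−E₁)/kT = ln(1/0.663) = ln(1.5083) = 0.41098.
kT = 262 meV / 0.41098 = 638 meV.

638 meV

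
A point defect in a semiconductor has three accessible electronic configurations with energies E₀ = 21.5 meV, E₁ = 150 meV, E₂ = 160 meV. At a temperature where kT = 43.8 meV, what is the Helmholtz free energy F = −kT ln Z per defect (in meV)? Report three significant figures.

17.5 meV

Eᵢ/kT = 0.49087, 3.4247, 3.6530.
Z = Σ e^(−Eᵢ/kT) = e^(−0.49087) + e^(−3.4247) + e^(−3.6530) = 0.61209 + 0.032559 + 0.025913 = 0.67056.
F = −kT ln Z = −43.8 × ln(0.67056) = −43.8 × -0.39964 = 17.5 meV.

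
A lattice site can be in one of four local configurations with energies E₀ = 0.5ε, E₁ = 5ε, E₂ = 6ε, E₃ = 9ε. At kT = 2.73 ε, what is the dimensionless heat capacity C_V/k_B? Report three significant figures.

Eᵢ/kT = 0.18315, 1.8315, 2.1978, 3.2967.
Z = Σ e^(−Eᵢ/kT) = e^(−0.18315) + e^(−1.8315) + e^(−2.1978) + e^(−3.2967) = 0.83264 + 0.16017 + 0.11105 + 0.037005 = 1.1409.
⟨E⟩ = 1.9428 ε, ⟨E²⟩ = 9.8235 ε².
C_V/k_B = (⟨E²⟩ − ⟨E⟩²)/(kT)² = (9.8235 − 3.7745)/7.4529 = 0.812.

0.812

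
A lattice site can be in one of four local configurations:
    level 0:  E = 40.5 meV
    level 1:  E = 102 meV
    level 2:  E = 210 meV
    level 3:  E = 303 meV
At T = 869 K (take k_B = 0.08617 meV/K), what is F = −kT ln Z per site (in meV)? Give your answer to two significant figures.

k_BT = 0.08617 × 869 K = 74.88 meV.
Eᵢ/kT = 0.5409, 1.362, 2.804, 4.046.
Z = Σ e^(−Eᵢ/kT) = e^(−0.5409) + e^(−1.362) + e^(−2.804) + e^(−4.046) = 0.5822 + 0.2561 + 0.06057 + 0.01749 = 0.9164.
F = −kT ln Z = −74.88 × ln(0.9164) = −74.88 × -0.08730 = 6.5 meV.

6.5 meV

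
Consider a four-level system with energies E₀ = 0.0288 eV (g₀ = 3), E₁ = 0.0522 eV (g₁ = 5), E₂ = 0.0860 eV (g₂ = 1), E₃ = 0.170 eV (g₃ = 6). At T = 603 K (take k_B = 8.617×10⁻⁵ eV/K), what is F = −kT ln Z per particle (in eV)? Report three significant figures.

k_BT = 8.617×10⁻⁵ × 603 K = 0.051961 eV.
Eᵢ/kT = 0.55426, 1.0046, 1.6551, 3.2717.
Z = Σ gᵢe^(−Eᵢ/kT) = 3·e^(−0.55426) + 5·e^(−1.0046) + 1·e^(−1.6551) + 6·e^(−3.2717) = 1.7235 + 1.8310 + 0.19107 + 0.22765 = 3.9732.
F = −kT ln Z = −0.051961 × ln(3.9732) = −0.051961 × 1.3796 = -0.0717 eV.

-0.0717 eV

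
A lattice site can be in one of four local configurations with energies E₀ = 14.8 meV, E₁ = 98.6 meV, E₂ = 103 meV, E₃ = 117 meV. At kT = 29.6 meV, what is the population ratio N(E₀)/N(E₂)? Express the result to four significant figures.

19.68

n₀/n₂ = exp[−(E₀−E₂)/kT] = exp(−(-88.2 meV)/(29.6 meV)) = exp(2.97973) = 19.68.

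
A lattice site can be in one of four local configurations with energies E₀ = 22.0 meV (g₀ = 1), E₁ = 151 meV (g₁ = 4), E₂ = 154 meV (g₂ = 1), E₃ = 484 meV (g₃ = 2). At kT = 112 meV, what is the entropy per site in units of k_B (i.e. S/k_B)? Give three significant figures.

Eᵢ/kT = 0.19643, 1.3482, 1.3750, 4.3214.
Z = Σ gᵢe^(−Eᵢ/kT) = 1·e^(−0.19643) + 4·e^(−1.3482) + 1·e^(−1.3750) + 2·e^(−4.3214) = 0.82166 + 1.0388 + 0.25284 + 0.026563 = 2.1399.
⟨E⟩ = Σ EᵢPᵢ = 105.95 meV.
S/k_B = ln Z + ⟨E⟩/kT = ln(2.1399) + 105.95/112 = 0.76076 + 0.94598 = 1.71.

1.71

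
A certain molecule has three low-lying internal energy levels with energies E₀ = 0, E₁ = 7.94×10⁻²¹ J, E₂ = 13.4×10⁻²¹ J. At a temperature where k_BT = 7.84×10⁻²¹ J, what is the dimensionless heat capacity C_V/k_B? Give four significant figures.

Eᵢ/kT = 0, 1.01276, 1.70918.
Z = Σ e^(−Eᵢ/kT) = e^(−0) + e^(−1.01276) + e^(−1.70918) = 1.00000 + 0.363215 + 0.181014 = 1.54423.
⟨E⟩ = 3.43829, ⟨E²⟩ = 35.8763.
C_V/k_B = (⟨E²⟩ − ⟨E⟩²)/(kT)² = (35.8763 − 11.8218)/61.4656 = 0.3913.

0.3913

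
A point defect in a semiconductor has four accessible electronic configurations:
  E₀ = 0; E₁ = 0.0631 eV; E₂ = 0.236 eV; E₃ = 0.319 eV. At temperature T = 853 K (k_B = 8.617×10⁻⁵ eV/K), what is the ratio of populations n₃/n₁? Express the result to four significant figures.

0.03076

k_BT = 8.617×10⁻⁵ × 853 K = 0.0735030 eV.
n₃/n₁ = exp[−(E₃−E₁)/kT] = exp(−(0.2559 eV)/(0.0735030 eV)) = exp(-3.48149) = 0.03076.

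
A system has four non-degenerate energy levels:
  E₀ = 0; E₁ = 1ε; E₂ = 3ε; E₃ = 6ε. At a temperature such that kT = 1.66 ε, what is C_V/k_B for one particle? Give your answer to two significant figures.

0.45

Eᵢ/kT = 0, 0.6024, 1.807, 3.614.
Z = Σ e^(−Eᵢ/kT) = e^(−0) + e^(−0.6024) + e^(−1.807) + e^(−3.614) = 1.000 + 0.5475 + 0.1641 + 0.02694 = 1.739.
⟨E⟩ = 0.6909 ε, ⟨E²⟩ = 1.722 ε².
C_V/k_B = (⟨E²⟩ − ⟨E⟩²)/(kT)² = (1.722 − 0.4773)/2.756 = 0.45.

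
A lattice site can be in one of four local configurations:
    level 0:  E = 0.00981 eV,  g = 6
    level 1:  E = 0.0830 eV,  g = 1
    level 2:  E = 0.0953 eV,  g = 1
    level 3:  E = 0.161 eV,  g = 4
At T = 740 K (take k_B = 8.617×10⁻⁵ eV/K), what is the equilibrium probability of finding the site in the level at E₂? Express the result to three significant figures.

k_BT = 8.617×10⁻⁵ × 740 K = 0.063766 eV.
Eᵢ/kT = 0.15384, 1.3016, 1.4945, 2.5249.
Z = Σ gᵢe^(−Eᵢ/kT) = 6·e^(−0.15384) + 1·e^(−1.3016) + 1·e^(−1.4945) + 4·e^(−2.5249) = 5.1445 + 0.27210 + 0.22436 + 0.32027 = 5.9612.
P₂ = g₂ e^(−E₂/kT) / Z = 0.22436/5.9612 = 0.0376.

0.0376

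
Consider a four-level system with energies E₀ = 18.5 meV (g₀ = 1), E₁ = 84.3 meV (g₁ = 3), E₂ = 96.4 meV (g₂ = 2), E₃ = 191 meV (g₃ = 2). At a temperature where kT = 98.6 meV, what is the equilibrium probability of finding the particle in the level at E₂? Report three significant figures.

0.239

Eᵢ/kT = 0.18763, 0.85497, 0.97769, 1.9371.
Z = Σ gᵢe^(−Eᵢ/kT) = 1·e^(−0.18763) + 3·e^(−0.85497) + 2·e^(−0.97769) + 2·e^(−1.9371) = 0.82892 + 1.2759 + 0.75236 + 0.28824 = 3.1454.
P₂ = g₂ e^(−E₂/kT) / Z = 0.75236/3.1454 = 0.239.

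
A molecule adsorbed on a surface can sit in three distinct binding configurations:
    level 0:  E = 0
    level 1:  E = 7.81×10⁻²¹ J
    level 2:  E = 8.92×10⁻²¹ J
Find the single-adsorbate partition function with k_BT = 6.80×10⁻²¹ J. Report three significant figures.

Z = 1.59

Eᵢ/kT = 0, 1.1485, 1.3118.
Z = Σ e^(−Eᵢ/kT) = e^(−0) + e^(−1.1485) + e^(−1.3118) = 1.0000 + 0.31711 + 0.26933 = 1.5864.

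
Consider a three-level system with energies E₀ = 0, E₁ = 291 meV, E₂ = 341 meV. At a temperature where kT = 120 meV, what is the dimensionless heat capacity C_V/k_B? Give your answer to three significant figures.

Eᵢ/kT = 0, 2.4250, 2.8417.
Z = Σ e^(−Eᵢ/kT) = e^(−0) + e^(−2.4250) + e^(−2.8417) = 1.0000 + 0.088478 + 0.058326 = 1.1468.
⟨E⟩ = 39.794 meV, ⟨E²⟩ = 12447 meV².
C_V/k_B = (⟨E²⟩ − ⟨E⟩²)/(kT)² = (12447 − 1583.6)/14400 = 0.754.

0.754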